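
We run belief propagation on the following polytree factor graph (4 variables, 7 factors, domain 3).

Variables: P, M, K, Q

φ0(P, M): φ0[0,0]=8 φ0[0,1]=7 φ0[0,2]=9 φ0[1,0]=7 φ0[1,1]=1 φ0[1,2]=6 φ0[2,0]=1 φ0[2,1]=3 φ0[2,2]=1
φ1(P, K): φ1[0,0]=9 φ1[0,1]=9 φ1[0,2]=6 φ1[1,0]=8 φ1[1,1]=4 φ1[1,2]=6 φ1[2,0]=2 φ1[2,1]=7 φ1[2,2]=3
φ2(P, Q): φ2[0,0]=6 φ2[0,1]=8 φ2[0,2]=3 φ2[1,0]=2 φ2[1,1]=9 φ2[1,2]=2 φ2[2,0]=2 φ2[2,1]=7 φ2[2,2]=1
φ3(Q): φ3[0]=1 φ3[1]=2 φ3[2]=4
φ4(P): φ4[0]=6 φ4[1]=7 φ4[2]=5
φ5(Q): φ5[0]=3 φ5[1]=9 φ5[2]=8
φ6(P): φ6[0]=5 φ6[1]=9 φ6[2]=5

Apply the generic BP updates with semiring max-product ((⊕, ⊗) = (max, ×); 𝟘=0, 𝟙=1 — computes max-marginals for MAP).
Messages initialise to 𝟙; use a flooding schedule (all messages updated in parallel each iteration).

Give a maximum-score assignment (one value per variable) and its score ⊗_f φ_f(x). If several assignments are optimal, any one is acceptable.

init: all messages = 𝟙 over 3 values
r1 m[φ0→P] = [9, 7, 3]
r1 m[φ0→M] = [8, 7, 9]
r1 m[φ1→P] = [9, 8, 7]
r1 m[φ1→K] = [9, 9, 6]
r1 m[φ2→P] = [8, 9, 7]
r1 m[φ2→Q] = [6, 9, 3]
r1 m[φ3→Q] = [1, 2, 4]
r1 m[φ4→P] = [6, 7, 5]
r1 m[φ5→Q] = [3, 9, 8]
r1 m[φ6→P] = [5, 9, 5]
r1 m[P→φ0] = [1, 1, 1]
r1 m[P→φ1] = [1, 1, 1]
r1 m[P→φ2] = [1, 1, 1]
r1 m[P→φ4] = [1, 1, 1]
r1 m[P→φ6] = [1, 1, 1]
r1 m[M→φ0] = [1, 1, 1]
r1 m[K→φ1] = [1, 1, 1]
r1 m[Q→φ2] = [1, 1, 1]
r1 m[Q→φ3] = [1, 1, 1]
r1 m[Q→φ5] = [1, 1, 1]
r2 m[φ0→P] = [9, 7, 3]
r2 m[φ0→M] = [8, 7, 9]
r2 m[φ1→P] = [9, 8, 7]
r2 m[φ1→K] = [9, 9, 6]
r2 m[φ2→P] = [8, 9, 7]
r2 m[φ2→Q] = [6, 9, 3]
r2 m[φ3→Q] = [1, 2, 4]
r2 m[φ4→P] = [6, 7, 5]
r2 m[φ5→Q] = [3, 9, 8]
r2 m[φ6→P] = [5, 9, 5]
r2 m[P→φ0] = [2160, 4536, 1225]
r2 m[P→φ1] = [2160, 3969, 525]
r2 m[P→φ2] = [2430, 3528, 525]
r2 m[P→φ4] = [3240, 4536, 735]
r2 m[P→φ6] = [3888, 3528, 735]
r2 m[M→φ0] = [1, 1, 1]
r2 m[K→φ1] = [1, 1, 1]
r2 m[Q→φ2] = [3, 18, 32]
r2 m[Q→φ3] = [18, 81, 24]
r2 m[Q→φ5] = [6, 18, 12]
r3 m[φ0→P] = [9, 7, 3]
r3 m[φ0→M] = [31752, 15120, 27216]
r3 m[φ1→P] = [9, 8, 7]
r3 m[φ1→K] = [31752, 19440, 23814]
r3 m[φ2→P] = [144, 162, 126]
r3 m[φ2→Q] = [14580, 31752, 7290]
r3 m[φ3→Q] = [1, 2, 4]
r3 m[φ4→P] = [6, 7, 5]
r3 m[φ5→Q] = [3, 9, 8]
r3 m[φ6→P] = [5, 9, 5]
r3 m[P→φ0] = [2160, 4536, 1225]
r3 m[P→φ1] = [2160, 3969, 525]
r3 m[P→φ2] = [2430, 3528, 525]
r3 m[P→φ4] = [3240, 4536, 735]
r3 m[P→φ6] = [3888, 3528, 735]
r3 m[M→φ0] = [1, 1, 1]
r3 m[K→φ1] = [1, 1, 1]
r3 m[Q→φ2] = [3, 18, 32]
r3 m[Q→φ3] = [18, 81, 24]
r3 m[Q→φ5] = [6, 18, 12]
r4 m[φ0→P] = [9, 7, 3]
r4 m[φ0→M] = [31752, 15120, 27216]
r4 m[φ1→P] = [9, 8, 7]
r4 m[φ1→K] = [31752, 19440, 23814]
r4 m[φ2→P] = [144, 162, 126]
r4 m[φ2→Q] = [14580, 31752, 7290]
r4 m[φ3→Q] = [1, 2, 4]
r4 m[φ4→P] = [6, 7, 5]
r4 m[φ5→Q] = [3, 9, 8]
r4 m[φ6→P] = [5, 9, 5]
r4 m[P→φ0] = [38880, 81648, 22050]
r4 m[P→φ1] = [38880, 71442, 9450]
r4 m[P→φ2] = [2430, 3528, 525]
r4 m[P→φ4] = [58320, 81648, 13230]
r4 m[P→φ6] = [69984, 63504, 13230]
r4 m[M→φ0] = [1, 1, 1]
r4 m[K→φ1] = [1, 1, 1]
r4 m[Q→φ2] = [3, 18, 32]
r4 m[Q→φ3] = [43740, 285768, 58320]
r4 m[Q→φ5] = [14580, 63504, 29160]
r5 m[φ0→P] = [9, 7, 3]
r5 m[φ0→M] = [571536, 272160, 489888]
r5 m[φ1→P] = [9, 8, 7]
r5 m[φ1→K] = [571536, 349920, 428652]
r5 m[φ2→P] = [144, 162, 126]
r5 m[φ2→Q] = [14580, 31752, 7290]
r5 m[φ3→Q] = [1, 2, 4]
r5 m[φ4→P] = [6, 7, 5]
r5 m[φ5→Q] = [3, 9, 8]
r5 m[φ6→P] = [5, 9, 5]
r5 m[P→φ0] = [38880, 81648, 22050]
r5 m[P→φ1] = [38880, 71442, 9450]
r5 m[P→φ2] = [2430, 3528, 525]
r5 m[P→φ4] = [58320, 81648, 13230]
r5 m[P→φ6] = [69984, 63504, 13230]
r5 m[M→φ0] = [1, 1, 1]
r5 m[K→φ1] = [1, 1, 1]
r5 m[Q→φ2] = [3, 18, 32]
r5 m[Q→φ3] = [43740, 285768, 58320]
r5 m[Q→φ5] = [14580, 63504, 29160]
r6 m[φ0→P] = [9, 7, 3]
r6 m[φ0→M] = [571536, 272160, 489888]
r6 m[φ1→P] = [9, 8, 7]
r6 m[φ1→K] = [571536, 349920, 428652]
r6 m[φ2→P] = [144, 162, 126]
r6 m[φ2→Q] = [14580, 31752, 7290]
r6 m[φ3→Q] = [1, 2, 4]
r6 m[φ4→P] = [6, 7, 5]
r6 m[φ5→Q] = [3, 9, 8]
r6 m[φ6→P] = [5, 9, 5]
r6 m[P→φ0] = [38880, 81648, 22050]
r6 m[P→φ1] = [38880, 71442, 9450]
r6 m[P→φ2] = [2430, 3528, 525]
r6 m[P→φ4] = [58320, 81648, 13230]
r6 m[P→φ6] = [69984, 63504, 13230]
r6 m[M→φ0] = [1, 1, 1]
r6 m[K→φ1] = [1, 1, 1]
r6 m[Q→φ2] = [3, 18, 32]
r6 m[Q→φ3] = [43740, 285768, 58320]
r6 m[Q→φ5] = [14580, 63504, 29160]
fixed point reached at round 6
traceback from P: (P=1, M=0, K=0, Q=1), score=571536

assignment: (P=1, M=0, K=0, Q=1); score = 571536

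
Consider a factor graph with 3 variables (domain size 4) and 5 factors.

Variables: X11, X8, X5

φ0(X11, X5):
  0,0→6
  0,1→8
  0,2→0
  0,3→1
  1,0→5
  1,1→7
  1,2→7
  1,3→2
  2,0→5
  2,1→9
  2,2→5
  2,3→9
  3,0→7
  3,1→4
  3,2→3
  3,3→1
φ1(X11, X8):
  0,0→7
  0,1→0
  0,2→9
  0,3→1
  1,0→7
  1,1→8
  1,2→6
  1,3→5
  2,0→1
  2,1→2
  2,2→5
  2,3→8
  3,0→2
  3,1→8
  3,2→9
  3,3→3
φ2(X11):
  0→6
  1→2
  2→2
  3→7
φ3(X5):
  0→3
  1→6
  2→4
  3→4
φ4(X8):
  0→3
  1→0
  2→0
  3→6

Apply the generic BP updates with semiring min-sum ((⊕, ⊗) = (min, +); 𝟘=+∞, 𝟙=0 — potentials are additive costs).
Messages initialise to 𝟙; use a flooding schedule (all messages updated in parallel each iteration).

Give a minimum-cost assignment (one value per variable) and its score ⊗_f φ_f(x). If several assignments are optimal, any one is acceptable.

init: all messages = 𝟙 over 4 values
r1 m[φ0→X11] = [0, 2, 5, 1]
r1 m[φ0→X5] = [5, 4, 0, 1]
r1 m[φ1→X11] = [0, 5, 1, 2]
r1 m[φ1→X8] = [1, 0, 5, 1]
r1 m[φ2→X11] = [6, 2, 2, 7]
r1 m[φ3→X5] = [3, 6, 4, 4]
r1 m[φ4→X8] = [3, 0, 0, 6]
r1 m[X11→φ0] = [0, 0, 0, 0]
r1 m[X11→φ1] = [0, 0, 0, 0]
r1 m[X11→φ2] = [0, 0, 0, 0]
r1 m[X8→φ1] = [0, 0, 0, 0]
r1 m[X8→φ4] = [0, 0, 0, 0]
r1 m[X5→φ0] = [0, 0, 0, 0]
r1 m[X5→φ3] = [0, 0, 0, 0]
r2 m[φ0→X11] = [0, 2, 5, 1]
r2 m[φ0→X5] = [5, 4, 0, 1]
r2 m[φ1→X11] = [0, 5, 1, 2]
r2 m[φ1→X8] = [1, 0, 5, 1]
r2 m[φ2→X11] = [6, 2, 2, 7]
r2 m[φ3→X5] = [3, 6, 4, 4]
r2 m[φ4→X8] = [3, 0, 0, 6]
r2 m[X11→φ0] = [6, 7, 3, 9]
r2 m[X11→φ1] = [6, 4, 7, 8]
r2 m[X11→φ2] = [0, 7, 6, 3]
r2 m[X8→φ1] = [3, 0, 0, 6]
r2 m[X8→φ4] = [1, 0, 5, 1]
r2 m[X5→φ0] = [3, 6, 4, 4]
r2 m[X5→φ3] = [5, 4, 0, 1]
r3 m[φ0→X11] = [4, 6, 8, 5]
r3 m[φ0→X5] = [8, 12, 6, 7]
r3 m[φ1→X11] = [0, 6, 2, 5]
r3 m[φ1→X8] = [8, 6, 10, 7]
r3 m[φ2→X11] = [6, 2, 2, 7]
r3 m[φ3→X5] = [3, 6, 4, 4]
r3 m[φ4→X8] = [3, 0, 0, 6]
r3 m[X11→φ0] = [6, 7, 3, 9]
r3 m[X11→φ1] = [6, 4, 7, 8]
r3 m[X11→φ2] = [0, 7, 6, 3]
r3 m[X8→φ1] = [3, 0, 0, 6]
r3 m[X8→φ4] = [1, 0, 5, 1]
r3 m[X5→φ0] = [3, 6, 4, 4]
r3 m[X5→φ3] = [5, 4, 0, 1]
r4 m[φ0→X11] = [4, 6, 8, 5]
r4 m[φ0→X5] = [8, 12, 6, 7]
r4 m[φ1→X11] = [0, 6, 2, 5]
r4 m[φ1→X8] = [8, 6, 10, 7]
r4 m[φ2→X11] = [6, 2, 2, 7]
r4 m[φ3→X5] = [3, 6, 4, 4]
r4 m[φ4→X8] = [3, 0, 0, 6]
r4 m[X11→φ0] = [6, 8, 4, 12]
r4 m[X11→φ1] = [10, 8, 10, 12]
r4 m[X11→φ2] = [4, 12, 10, 10]
r4 m[X8→φ1] = [3, 0, 0, 6]
r4 m[X8→φ4] = [8, 6, 10, 7]
r4 m[X5→φ0] = [3, 6, 4, 4]
r4 m[X5→φ3] = [8, 12, 6, 7]
r5 m[φ0→X11] = [4, 6, 8, 5]
r5 m[φ0→X5] = [9, 13, 6, 7]
r5 m[φ1→X11] = [0, 6, 2, 5]
r5 m[φ1→X8] = [11, 10, 14, 11]
r5 m[φ2→X11] = [6, 2, 2, 7]
r5 m[φ3→X5] = [3, 6, 4, 4]
r5 m[φ4→X8] = [3, 0, 0, 6]
r5 m[X11→φ0] = [6, 8, 4, 12]
r5 m[X11→φ1] = [10, 8, 10, 12]
r5 m[X11→φ2] = [4, 12, 10, 10]
r5 m[X8→φ1] = [3, 0, 0, 6]
r5 m[X8→φ4] = [8, 6, 10, 7]
r5 m[X5→φ0] = [3, 6, 4, 4]
r5 m[X5→φ3] = [8, 12, 6, 7]
r6 m[φ0→X11] = [4, 6, 8, 5]
r6 m[φ0→X5] = [9, 13, 6, 7]
r6 m[φ1→X11] = [0, 6, 2, 5]
r6 m[φ1→X8] = [11, 10, 14, 11]
r6 m[φ2→X11] = [6, 2, 2, 7]
r6 m[φ3→X5] = [3, 6, 4, 4]
r6 m[φ4→X8] = [3, 0, 0, 6]
r6 m[X11→φ0] = [6, 8, 4, 12]
r6 m[X11→φ1] = [10, 8, 10, 12]
r6 m[X11→φ2] = [4, 12, 10, 10]
r6 m[X8→φ1] = [3, 0, 0, 6]
r6 m[X8→φ4] = [11, 10, 14, 11]
r6 m[X5→φ0] = [3, 6, 4, 4]
r6 m[X5→φ3] = [9, 13, 6, 7]
r7 m[φ0→X11] = [4, 6, 8, 5]
r7 m[φ0→X5] = [9, 13, 6, 7]
r7 m[φ1→X11] = [0, 6, 2, 5]
r7 m[φ1→X8] = [11, 10, 14, 11]
r7 m[φ2→X11] = [6, 2, 2, 7]
r7 m[φ3→X5] = [3, 6, 4, 4]
r7 m[φ4→X8] = [3, 0, 0, 6]
r7 m[X11→φ0] = [6, 8, 4, 12]
r7 m[X11→φ1] = [10, 8, 10, 12]
r7 m[X11→φ2] = [4, 12, 10, 10]
r7 m[X8→φ1] = [3, 0, 0, 6]
r7 m[X8→φ4] = [11, 10, 14, 11]
r7 m[X5→φ0] = [3, 6, 4, 4]
r7 m[X5→φ3] = [9, 13, 6, 7]
fixed point reached at round 7
traceback from X11: (X11=0, X8=1, X5=2), score=10

assignment: (X11=0, X8=1, X5=2); score = 10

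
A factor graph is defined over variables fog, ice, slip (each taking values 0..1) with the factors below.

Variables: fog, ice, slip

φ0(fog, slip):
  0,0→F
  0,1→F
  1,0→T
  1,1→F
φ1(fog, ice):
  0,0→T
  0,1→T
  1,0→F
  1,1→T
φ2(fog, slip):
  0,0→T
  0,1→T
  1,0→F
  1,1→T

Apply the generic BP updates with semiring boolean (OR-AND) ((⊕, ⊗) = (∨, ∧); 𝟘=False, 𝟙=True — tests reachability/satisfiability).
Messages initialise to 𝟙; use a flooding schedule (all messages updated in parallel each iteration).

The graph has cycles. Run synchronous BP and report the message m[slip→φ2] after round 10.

init: all messages = 𝟙 over 2 values
r1 m[φ0→fog] = [F, T]
r1 m[φ0→slip] = [T, F]
r1 m[φ1→fog] = [T, T]
r1 m[φ1→ice] = [T, T]
r1 m[φ2→fog] = [T, T]
r1 m[φ2→slip] = [T, T]
r1 m[fog→φ0] = [T, T]
r1 m[fog→φ1] = [T, T]
r1 m[fog→φ2] = [T, T]
r1 m[ice→φ1] = [T, T]
r1 m[slip→φ0] = [T, T]
r1 m[slip→φ2] = [T, T]
r2 m[φ0→fog] = [F, T]
r2 m[φ0→slip] = [T, F]
r2 m[φ1→fog] = [T, T]
r2 m[φ1→ice] = [T, T]
r2 m[φ2→fog] = [T, T]
r2 m[φ2→slip] = [T, T]
r2 m[fog→φ0] = [T, T]
r2 m[fog→φ1] = [F, T]
r2 m[fog→φ2] = [F, T]
r2 m[ice→φ1] = [T, T]
r2 m[slip→φ0] = [T, T]
r2 m[slip→φ2] = [T, F]
r3 m[φ0→fog] = [F, T]
r3 m[φ0→slip] = [T, F]
r3 m[φ1→fog] = [T, T]
r3 m[φ1→ice] = [F, T]
r3 m[φ2→fog] = [T, F]
r3 m[φ2→slip] = [F, T]
r3 m[fog→φ0] = [T, T]
r3 m[fog→φ1] = [F, T]
r3 m[fog→φ2] = [F, T]
r3 m[ice→φ1] = [T, T]
r3 m[slip→φ0] = [T, T]
r3 m[slip→φ2] = [T, F]
r4 m[φ0→fog] = [F, T]
r4 m[φ0→slip] = [T, F]
r4 m[φ1→fog] = [T, T]
r4 m[φ1→ice] = [F, T]
r4 m[φ2→fog] = [T, F]
r4 m[φ2→slip] = [F, T]
r4 m[fog→φ0] = [T, F]
r4 m[fog→φ1] = [F, F]
r4 m[fog→φ2] = [F, T]
r4 m[ice→φ1] = [T, T]
r4 m[slip→φ0] = [F, T]
r4 m[slip→φ2] = [T, F]
r5 m[φ0→fog] = [F, F]
r5 m[φ0→slip] = [F, F]
r5 m[φ1→fog] = [T, T]
r5 m[φ1→ice] = [F, F]
r5 m[φ2→fog] = [T, F]
r5 m[φ2→slip] = [F, T]
r5 m[fog→φ0] = [T, F]
r5 m[fog→φ1] = [F, F]
r5 m[fog→φ2] = [F, T]
r5 m[ice→φ1] = [T, T]
r5 m[slip→φ0] = [F, T]
r5 m[slip→φ2] = [T, F]
r6 m[φ0→fog] = [F, F]
r6 m[φ0→slip] = [F, F]
r6 m[φ1→fog] = [T, T]
r6 m[φ1→ice] = [F, F]
r6 m[φ2→fog] = [T, F]
r6 m[φ2→slip] = [F, T]
r6 m[fog→φ0] = [T, F]
r6 m[fog→φ1] = [F, F]
r6 m[fog→φ2] = [F, F]
r6 m[ice→φ1] = [T, T]
r6 m[slip→φ0] = [F, T]
r6 m[slip→φ2] = [F, F]
r7 m[φ0→fog] = [F, F]
r7 m[φ0→slip] = [F, F]
r7 m[φ1→fog] = [T, T]
r7 m[φ1→ice] = [F, F]
r7 m[φ2→fog] = [F, F]
r7 m[φ2→slip] = [F, F]
r7 m[fog→φ0] = [T, F]
r7 m[fog→φ1] = [F, F]
r7 m[fog→φ2] = [F, F]
r7 m[ice→φ1] = [T, T]
r7 m[slip→φ0] = [F, T]
r7 m[slip→φ2] = [F, F]
r8 m[φ0→fog] = [F, F]
r8 m[φ0→slip] = [F, F]
r8 m[φ1→fog] = [T, T]
r8 m[φ1→ice] = [F, F]
r8 m[φ2→fog] = [F, F]
r8 m[φ2→slip] = [F, F]
r8 m[fog→φ0] = [F, F]
r8 m[fog→φ1] = [F, F]
r8 m[fog→φ2] = [F, F]
r8 m[ice→φ1] = [T, T]
r8 m[slip→φ0] = [F, F]
r8 m[slip→φ2] = [F, F]
r9 m[φ0→fog] = [F, F]
r9 m[φ0→slip] = [F, F]
r9 m[φ1→fog] = [T, T]
r9 m[φ1→ice] = [F, F]
r9 m[φ2→fog] = [F, F]
r9 m[φ2→slip] = [F, F]
r9 m[fog→φ0] = [F, F]
r9 m[fog→φ1] = [F, F]
r9 m[fog→φ2] = [F, F]
r9 m[ice→φ1] = [T, T]
r9 m[slip→φ0] = [F, F]
r9 m[slip→φ2] = [F, F]
r10 m[φ0→fog] = [F, F]
r10 m[φ0→slip] = [F, F]
r10 m[φ1→fog] = [T, T]
r10 m[φ1→ice] = [F, F]
r10 m[φ2→fog] = [F, F]
r10 m[φ2→slip] = [F, F]
r10 m[fog→φ0] = [F, F]
r10 m[fog→φ1] = [F, F]
r10 m[fog→φ2] = [F, F]
r10 m[ice→φ1] = [T, T]
r10 m[slip→φ0] = [F, F]
r10 m[slip→φ2] = [F, F]
fixed point reached at round 9

message @ round 10 = [F, F]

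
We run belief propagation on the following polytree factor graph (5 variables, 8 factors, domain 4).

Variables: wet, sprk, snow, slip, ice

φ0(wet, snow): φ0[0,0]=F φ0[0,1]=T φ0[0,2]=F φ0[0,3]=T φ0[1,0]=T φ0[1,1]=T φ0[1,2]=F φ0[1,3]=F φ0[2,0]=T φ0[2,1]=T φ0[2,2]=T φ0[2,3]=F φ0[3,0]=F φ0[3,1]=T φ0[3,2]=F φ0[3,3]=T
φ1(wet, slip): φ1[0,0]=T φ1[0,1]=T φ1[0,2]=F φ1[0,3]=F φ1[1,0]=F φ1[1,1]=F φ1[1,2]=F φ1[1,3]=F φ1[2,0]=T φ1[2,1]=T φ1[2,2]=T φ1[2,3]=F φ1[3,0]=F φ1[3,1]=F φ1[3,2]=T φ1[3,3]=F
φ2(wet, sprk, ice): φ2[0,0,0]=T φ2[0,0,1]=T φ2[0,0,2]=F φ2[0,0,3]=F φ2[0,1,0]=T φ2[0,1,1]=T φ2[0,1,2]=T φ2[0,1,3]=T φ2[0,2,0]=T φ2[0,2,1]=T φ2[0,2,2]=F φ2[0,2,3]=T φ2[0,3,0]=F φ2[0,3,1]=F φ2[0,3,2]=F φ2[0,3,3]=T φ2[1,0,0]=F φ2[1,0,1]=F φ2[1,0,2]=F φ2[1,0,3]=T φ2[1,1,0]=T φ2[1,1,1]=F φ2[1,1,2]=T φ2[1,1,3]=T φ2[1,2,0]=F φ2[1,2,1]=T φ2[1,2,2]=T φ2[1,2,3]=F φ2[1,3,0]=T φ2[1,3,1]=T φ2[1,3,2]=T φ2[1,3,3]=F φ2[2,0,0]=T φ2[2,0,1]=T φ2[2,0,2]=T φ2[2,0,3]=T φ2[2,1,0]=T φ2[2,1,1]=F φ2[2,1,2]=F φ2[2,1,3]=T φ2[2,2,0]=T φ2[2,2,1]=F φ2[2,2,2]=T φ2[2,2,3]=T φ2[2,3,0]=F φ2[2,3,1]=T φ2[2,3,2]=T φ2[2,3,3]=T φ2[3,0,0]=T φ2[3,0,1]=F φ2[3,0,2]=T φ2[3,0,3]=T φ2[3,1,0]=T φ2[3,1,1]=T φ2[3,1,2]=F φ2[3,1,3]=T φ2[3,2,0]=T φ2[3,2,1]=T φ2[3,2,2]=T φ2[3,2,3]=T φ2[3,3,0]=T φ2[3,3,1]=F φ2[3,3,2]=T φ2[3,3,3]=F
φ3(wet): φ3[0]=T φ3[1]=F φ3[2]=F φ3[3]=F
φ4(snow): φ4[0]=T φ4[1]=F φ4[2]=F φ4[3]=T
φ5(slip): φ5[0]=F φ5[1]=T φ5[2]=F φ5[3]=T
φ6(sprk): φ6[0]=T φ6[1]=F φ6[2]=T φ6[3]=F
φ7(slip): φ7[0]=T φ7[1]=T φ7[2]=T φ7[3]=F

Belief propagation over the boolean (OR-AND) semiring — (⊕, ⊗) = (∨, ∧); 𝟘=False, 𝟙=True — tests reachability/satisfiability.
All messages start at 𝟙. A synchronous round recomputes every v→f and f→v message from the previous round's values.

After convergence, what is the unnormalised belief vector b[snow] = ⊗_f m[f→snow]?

init: all messages = 𝟙 over 4 values
r1 m[φ0→wet] = [T, T, T, T]
r1 m[φ0→snow] = [T, T, T, T]
r1 m[φ1→wet] = [T, F, T, T]
r1 m[φ1→slip] = [T, T, T, F]
r1 m[φ2→wet] = [T, T, T, T]
r1 m[φ2→sprk] = [T, T, T, T]
r1 m[φ2→ice] = [T, T, T, T]
r1 m[φ3→wet] = [T, F, F, F]
r1 m[φ4→snow] = [T, F, F, T]
r1 m[φ5→slip] = [F, T, F, T]
r1 m[φ6→sprk] = [T, F, T, F]
r1 m[φ7→slip] = [T, T, T, F]
r1 m[wet→φ0] = [T, T, T, T]
r1 m[wet→φ1] = [T, T, T, T]
r1 m[wet→φ2] = [T, T, T, T]
r1 m[wet→φ3] = [T, T, T, T]
r1 m[sprk→φ2] = [T, T, T, T]
r1 m[sprk→φ6] = [T, T, T, T]
r1 m[snow→φ0] = [T, T, T, T]
r1 m[snow→φ4] = [T, T, T, T]
r1 m[slip→φ1] = [T, T, T, T]
r1 m[slip→φ5] = [T, T, T, T]
r1 m[slip→φ7] = [T, T, T, T]
r1 m[ice→φ2] = [T, T, T, T]
r2 m[φ0→wet] = [T, T, T, T]
r2 m[φ0→snow] = [T, T, T, T]
r2 m[φ1→wet] = [T, F, T, T]
r2 m[φ1→slip] = [T, T, T, F]
r2 m[φ2→wet] = [T, T, T, T]
r2 m[φ2→sprk] = [T, T, T, T]
r2 m[φ2→ice] = [T, T, T, T]
r2 m[φ3→wet] = [T, F, F, F]
r2 m[φ4→snow] = [T, F, F, T]
r2 m[φ5→slip] = [F, T, F, T]
r2 m[φ6→sprk] = [T, F, T, F]
r2 m[φ7→slip] = [T, T, T, F]
r2 m[wet→φ0] = [T, F, F, F]
r2 m[wet→φ1] = [T, F, F, F]
r2 m[wet→φ2] = [T, F, F, F]
r2 m[wet→φ3] = [T, F, T, T]
r2 m[sprk→φ2] = [T, F, T, F]
r2 m[sprk→φ6] = [T, T, T, T]
r2 m[snow→φ0] = [T, F, F, T]
r2 m[snow→φ4] = [T, T, T, T]
r2 m[slip→φ1] = [F, T, F, F]
r2 m[slip→φ5] = [T, T, T, F]
r2 m[slip→φ7] = [F, T, F, F]
r2 m[ice→φ2] = [T, T, T, T]
r3 m[φ0→wet] = [T, T, T, T]
r3 m[φ0→snow] = [F, T, F, T]
r3 m[φ1→wet] = [T, F, T, F]
r3 m[φ1→slip] = [T, T, F, F]
r3 m[φ2→wet] = [T, T, T, T]
r3 m[φ2→sprk] = [T, T, T, T]
r3 m[φ2→ice] = [T, T, F, T]
r3 m[φ3→wet] = [T, F, F, F]
r3 m[φ4→snow] = [T, F, F, T]
r3 m[φ5→slip] = [F, T, F, T]
r3 m[φ6→sprk] = [T, F, T, F]
r3 m[φ7→slip] = [T, T, T, F]
r3 m[wet→φ0] = [T, F, F, F]
r3 m[wet→φ1] = [T, F, F, F]
r3 m[wet→φ2] = [T, F, F, F]
r3 m[wet→φ3] = [T, F, T, T]
r3 m[sprk→φ2] = [T, F, T, F]
r3 m[sprk→φ6] = [T, T, T, T]
r3 m[snow→φ0] = [T, F, F, T]
r3 m[snow→φ4] = [T, T, T, T]
r3 m[slip→φ1] = [F, T, F, F]
r3 m[slip→φ5] = [T, T, T, F]
r3 m[slip→φ7] = [F, T, F, F]
r3 m[ice→φ2] = [T, T, T, T]
r4 m[φ0→wet] = [T, T, T, T]
r4 m[φ0→snow] = [F, T, F, T]
r4 m[φ1→wet] = [T, F, T, F]
r4 m[φ1→slip] = [T, T, F, F]
r4 m[φ2→wet] = [T, T, T, T]
r4 m[φ2→sprk] = [T, T, T, T]
r4 m[φ2→ice] = [T, T, F, T]
r4 m[φ3→wet] = [T, F, F, F]
r4 m[φ4→snow] = [T, F, F, T]
r4 m[φ5→slip] = [F, T, F, T]
r4 m[φ6→sprk] = [T, F, T, F]
r4 m[φ7→slip] = [T, T, T, F]
r4 m[wet→φ0] = [T, F, F, F]
r4 m[wet→φ1] = [T, F, F, F]
r4 m[wet→φ2] = [T, F, F, F]
r4 m[wet→φ3] = [T, F, T, F]
r4 m[sprk→φ2] = [T, F, T, F]
r4 m[sprk→φ6] = [T, T, T, T]
r4 m[snow→φ0] = [T, F, F, T]
r4 m[snow→φ4] = [F, T, F, T]
r4 m[slip→φ1] = [F, T, F, F]
r4 m[slip→φ5] = [T, T, F, F]
r4 m[slip→φ7] = [F, T, F, F]
r4 m[ice→φ2] = [T, T, T, T]
r5 m[φ0→wet] = [T, T, T, T]
r5 m[φ0→snow] = [F, T, F, T]
r5 m[φ1→wet] = [T, F, T, F]
r5 m[φ1→slip] = [T, T, F, F]
r5 m[φ2→wet] = [T, T, T, T]
r5 m[φ2→sprk] = [T, T, T, T]
r5 m[φ2→ice] = [T, T, F, T]
r5 m[φ3→wet] = [T, F, F, F]
r5 m[φ4→snow] = [T, F, F, T]
r5 m[φ5→slip] = [F, T, F, T]
r5 m[φ6→sprk] = [T, F, T, F]
r5 m[φ7→slip] = [T, T, T, F]
r5 m[wet→φ0] = [T, F, F, F]
r5 m[wet→φ1] = [T, F, F, F]
r5 m[wet→φ2] = [T, F, F, F]
r5 m[wet→φ3] = [T, F, T, F]
r5 m[sprk→φ2] = [T, F, T, F]
r5 m[sprk→φ6] = [T, T, T, T]
r5 m[snow→φ0] = [T, F, F, T]
r5 m[snow→φ4] = [F, T, F, T]
r5 m[slip→φ1] = [F, T, F, F]
r5 m[slip→φ5] = [T, T, F, F]
r5 m[slip→φ7] = [F, T, F, F]
r5 m[ice→φ2] = [T, T, T, T]
fixed point reached at round 5
b[snow] = ⊗ incoming = [F, F, F, T]

b[snow] = [F, F, F, T]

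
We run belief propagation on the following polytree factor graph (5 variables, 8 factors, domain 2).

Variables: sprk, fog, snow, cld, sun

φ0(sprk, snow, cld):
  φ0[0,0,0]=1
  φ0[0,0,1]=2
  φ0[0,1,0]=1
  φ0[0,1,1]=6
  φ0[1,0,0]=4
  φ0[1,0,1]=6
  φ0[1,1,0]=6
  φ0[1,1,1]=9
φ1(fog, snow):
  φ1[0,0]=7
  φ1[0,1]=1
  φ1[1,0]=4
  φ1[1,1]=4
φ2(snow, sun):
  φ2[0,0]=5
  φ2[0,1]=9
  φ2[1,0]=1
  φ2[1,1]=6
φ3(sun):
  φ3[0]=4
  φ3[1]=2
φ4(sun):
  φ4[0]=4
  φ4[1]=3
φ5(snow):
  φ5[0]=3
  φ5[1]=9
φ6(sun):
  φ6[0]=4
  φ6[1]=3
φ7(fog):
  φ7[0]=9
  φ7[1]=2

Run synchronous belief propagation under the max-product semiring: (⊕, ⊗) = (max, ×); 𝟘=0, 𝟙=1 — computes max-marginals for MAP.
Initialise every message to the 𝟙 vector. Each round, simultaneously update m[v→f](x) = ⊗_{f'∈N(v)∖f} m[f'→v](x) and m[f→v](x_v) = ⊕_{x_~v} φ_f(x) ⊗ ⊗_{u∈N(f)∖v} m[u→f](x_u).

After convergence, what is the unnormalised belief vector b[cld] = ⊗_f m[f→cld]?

b[cld] = [241920, 362880]

init: all messages = 𝟙 over 2 values
r1 m[φ0→sprk] = [6, 9]
r1 m[φ0→snow] = [6, 9]
r1 m[φ0→cld] = [6, 9]
r1 m[φ1→fog] = [7, 4]
r1 m[φ1→snow] = [7, 4]
r1 m[φ2→snow] = [9, 6]
r1 m[φ2→sun] = [5, 9]
r1 m[φ3→sun] = [4, 2]
r1 m[φ4→sun] = [4, 3]
r1 m[φ5→snow] = [3, 9]
r1 m[φ6→sun] = [4, 3]
r1 m[φ7→fog] = [9, 2]
r1 m[sprk→φ0] = [1, 1]
r1 m[fog→φ1] = [1, 1]
r1 m[fog→φ7] = [1, 1]
r1 m[snow→φ0] = [1, 1]
r1 m[snow→φ1] = [1, 1]
r1 m[snow→φ2] = [1, 1]
r1 m[snow→φ5] = [1, 1]
r1 m[cld→φ0] = [1, 1]
r1 m[sun→φ2] = [1, 1]
r1 m[sun→φ3] = [1, 1]
r1 m[sun→φ4] = [1, 1]
r1 m[sun→φ6] = [1, 1]
r2 m[φ0→sprk] = [6, 9]
r2 m[φ0→snow] = [6, 9]
r2 m[φ0→cld] = [6, 9]
r2 m[φ1→fog] = [7, 4]
r2 m[φ1→snow] = [7, 4]
r2 m[φ2→snow] = [9, 6]
r2 m[φ2→sun] = [5, 9]
r2 m[φ3→sun] = [4, 2]
r2 m[φ4→sun] = [4, 3]
r2 m[φ5→snow] = [3, 9]
r2 m[φ6→sun] = [4, 3]
r2 m[φ7→fog] = [9, 2]
r2 m[sprk→φ0] = [1, 1]
r2 m[fog→φ1] = [9, 2]
r2 m[fog→φ7] = [7, 4]
r2 m[snow→φ0] = [189, 216]
r2 m[snow→φ1] = [162, 486]
r2 m[snow→φ2] = [126, 324]
r2 m[snow→φ5] = [378, 216]
r2 m[cld→φ0] = [1, 1]
r2 m[sun→φ2] = [64, 18]
r2 m[sun→φ3] = [80, 81]
r2 m[sun→φ4] = [80, 54]
r2 m[sun→φ6] = [80, 54]
r3 m[φ0→sprk] = [1296, 1944]
r3 m[φ0→snow] = [6, 9]
r3 m[φ0→cld] = [1296, 1944]
r3 m[φ1→fog] = [1134, 1944]
r3 m[φ1→snow] = [63, 9]
r3 m[φ2→snow] = [320, 108]
r3 m[φ2→sun] = [630, 1944]
r3 m[φ3→sun] = [4, 2]
r3 m[φ4→sun] = [4, 3]
r3 m[φ5→snow] = [3, 9]
r3 m[φ6→sun] = [4, 3]
r3 m[φ7→fog] = [9, 2]
r3 m[sprk→φ0] = [1, 1]
r3 m[fog→φ1] = [9, 2]
r3 m[fog→φ7] = [7, 4]
r3 m[snow→φ0] = [189, 216]
r3 m[snow→φ1] = [162, 486]
r3 m[snow→φ2] = [126, 324]
r3 m[snow→φ5] = [378, 216]
r3 m[cld→φ0] = [1, 1]
r3 m[sun→φ2] = [64, 18]
r3 m[sun→φ3] = [80, 81]
r3 m[sun→φ4] = [80, 54]
r3 m[sun→φ6] = [80, 54]
r4 m[φ0→sprk] = [1296, 1944]
r4 m[φ0→snow] = [6, 9]
r4 m[φ0→cld] = [1296, 1944]
r4 m[φ1→fog] = [1134, 1944]
r4 m[φ1→snow] = [63, 9]
r4 m[φ2→snow] = [320, 108]
r4 m[φ2→sun] = [630, 1944]
r4 m[φ3→sun] = [4, 2]
r4 m[φ4→sun] = [4, 3]
r4 m[φ5→snow] = [3, 9]
r4 m[φ6→sun] = [4, 3]
r4 m[φ7→fog] = [9, 2]
r4 m[sprk→φ0] = [1, 1]
r4 m[fog→φ1] = [9, 2]
r4 m[fog→φ7] = [1134, 1944]
r4 m[snow→φ0] = [60480, 8748]
r4 m[snow→φ1] = [5760, 8748]
r4 m[snow→φ2] = [1134, 729]
r4 m[snow→φ5] = [120960, 8748]
r4 m[cld→φ0] = [1, 1]
r4 m[sun→φ2] = [64, 18]
r4 m[sun→φ3] = [10080, 17496]
r4 m[sun→φ4] = [10080, 11664]
r4 m[sun→φ6] = [10080, 11664]
r5 m[φ0→sprk] = [120960, 362880]
r5 m[φ0→snow] = [6, 9]
r5 m[φ0→cld] = [241920, 362880]
r5 m[φ1→fog] = [40320, 34992]
r5 m[φ1→snow] = [63, 9]
r5 m[φ2→snow] = [320, 108]
r5 m[φ2→sun] = [5670, 10206]
r5 m[φ3→sun] = [4, 2]
r5 m[φ4→sun] = [4, 3]
r5 m[φ5→snow] = [3, 9]
r5 m[φ6→sun] = [4, 3]
r5 m[φ7→fog] = [9, 2]
r5 m[sprk→φ0] = [1, 1]
r5 m[fog→φ1] = [9, 2]
r5 m[fog→φ7] = [1134, 1944]
r5 m[snow→φ0] = [60480, 8748]
r5 m[snow→φ1] = [5760, 8748]
r5 m[snow→φ2] = [1134, 729]
r5 m[snow→φ5] = [120960, 8748]
r5 m[cld→φ0] = [1, 1]
r5 m[sun→φ2] = [64, 18]
r5 m[sun→φ3] = [10080, 17496]
r5 m[sun→φ4] = [10080, 11664]
r5 m[sun→φ6] = [10080, 11664]
r6 m[φ0→sprk] = [120960, 362880]
r6 m[φ0→snow] = [6, 9]
r6 m[φ0→cld] = [241920, 362880]
r6 m[φ1→fog] = [40320, 34992]
r6 m[φ1→snow] = [63, 9]
r6 m[φ2→snow] = [320, 108]
r6 m[φ2→sun] = [5670, 10206]
r6 m[φ3→sun] = [4, 2]
r6 m[φ4→sun] = [4, 3]
r6 m[φ5→snow] = [3, 9]
r6 m[φ6→sun] = [4, 3]
r6 m[φ7→fog] = [9, 2]
r6 m[sprk→φ0] = [1, 1]
r6 m[fog→φ1] = [9, 2]
r6 m[fog→φ7] = [40320, 34992]
r6 m[snow→φ0] = [60480, 8748]
r6 m[snow→φ1] = [5760, 8748]
r6 m[snow→φ2] = [1134, 729]
r6 m[snow→φ5] = [120960, 8748]
r6 m[cld→φ0] = [1, 1]
r6 m[sun→φ2] = [64, 18]
r6 m[sun→φ3] = [90720, 91854]
r6 m[sun→φ4] = [90720, 61236]
r6 m[sun→φ6] = [90720, 61236]
r7 m[φ0→sprk] = [120960, 362880]
r7 m[φ0→snow] = [6, 9]
r7 m[φ0→cld] = [241920, 362880]
r7 m[φ1→fog] = [40320, 34992]
r7 m[φ1→snow] = [63, 9]
r7 m[φ2→snow] = [320, 108]
r7 m[φ2→sun] = [5670, 10206]
r7 m[φ3→sun] = [4, 2]
r7 m[φ4→sun] = [4, 3]
r7 m[φ5→snow] = [3, 9]
r7 m[φ6→sun] = [4, 3]
r7 m[φ7→fog] = [9, 2]
r7 m[sprk→φ0] = [1, 1]
r7 m[fog→φ1] = [9, 2]
r7 m[fog→φ7] = [40320, 34992]
r7 m[snow→φ0] = [60480, 8748]
r7 m[snow→φ1] = [5760, 8748]
r7 m[snow→φ2] = [1134, 729]
r7 m[snow→φ5] = [120960, 8748]
r7 m[cld→φ0] = [1, 1]
r7 m[sun→φ2] = [64, 18]
r7 m[sun→φ3] = [90720, 91854]
r7 m[sun→φ4] = [90720, 61236]
r7 m[sun→φ6] = [90720, 61236]
fixed point reached at round 7
b[cld] = ⊗ incoming = [241920, 362880]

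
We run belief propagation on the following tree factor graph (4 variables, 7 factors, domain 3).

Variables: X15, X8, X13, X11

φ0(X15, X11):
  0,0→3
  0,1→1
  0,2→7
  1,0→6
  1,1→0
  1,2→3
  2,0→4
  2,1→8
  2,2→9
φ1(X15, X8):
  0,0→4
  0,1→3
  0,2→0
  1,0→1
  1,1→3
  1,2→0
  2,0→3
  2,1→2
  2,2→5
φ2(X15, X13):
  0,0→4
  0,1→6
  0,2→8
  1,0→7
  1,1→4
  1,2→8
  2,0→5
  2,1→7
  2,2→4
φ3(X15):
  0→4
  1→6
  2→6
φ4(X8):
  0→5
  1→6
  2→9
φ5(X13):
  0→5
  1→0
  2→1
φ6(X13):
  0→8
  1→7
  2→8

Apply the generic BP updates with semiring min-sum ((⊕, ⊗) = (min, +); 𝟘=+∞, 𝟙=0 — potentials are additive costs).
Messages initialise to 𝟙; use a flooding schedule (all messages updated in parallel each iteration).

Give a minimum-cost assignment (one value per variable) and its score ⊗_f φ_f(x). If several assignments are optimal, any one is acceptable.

init: all messages = 𝟙 over 3 values
r1 m[φ0→X15] = [1, 0, 4]
r1 m[φ0→X11] = [3, 0, 3]
r1 m[φ1→X15] = [0, 0, 2]
r1 m[φ1→X8] = [1, 2, 0]
r1 m[φ2→X15] = [4, 4, 4]
r1 m[φ2→X13] = [4, 4, 4]
r1 m[φ3→X15] = [4, 6, 6]
r1 m[φ4→X8] = [5, 6, 9]
r1 m[φ5→X13] = [5, 0, 1]
r1 m[φ6→X13] = [8, 7, 8]
r1 m[X15→φ0] = [0, 0, 0]
r1 m[X15→φ1] = [0, 0, 0]
r1 m[X15→φ2] = [0, 0, 0]
r1 m[X15→φ3] = [0, 0, 0]
r1 m[X8→φ1] = [0, 0, 0]
r1 m[X8→φ4] = [0, 0, 0]
r1 m[X13→φ2] = [0, 0, 0]
r1 m[X13→φ5] = [0, 0, 0]
r1 m[X13→φ6] = [0, 0, 0]
r1 m[X11→φ0] = [0, 0, 0]
r2 m[φ0→X15] = [1, 0, 4]
r2 m[φ0→X11] = [3, 0, 3]
r2 m[φ1→X15] = [0, 0, 2]
r2 m[φ1→X8] = [1, 2, 0]
r2 m[φ2→X15] = [4, 4, 4]
r2 m[φ2→X13] = [4, 4, 4]
r2 m[φ3→X15] = [4, 6, 6]
r2 m[φ4→X8] = [5, 6, 9]
r2 m[φ5→X13] = [5, 0, 1]
r2 m[φ6→X13] = [8, 7, 8]
r2 m[X15→φ0] = [8, 10, 12]
r2 m[X15→φ1] = [9, 10, 14]
r2 m[X15→φ2] = [5, 6, 12]
r2 m[X15→φ3] = [5, 4, 10]
r2 m[X8→φ1] = [5, 6, 9]
r2 m[X8→φ4] = [1, 2, 0]
r2 m[X13→φ2] = [13, 7, 9]
r2 m[X13→φ5] = [12, 11, 12]
r2 m[X13→φ6] = [9, 4, 5]
r2 m[X11→φ0] = [0, 0, 0]
r3 m[φ0→X15] = [1, 0, 4]
r3 m[φ0→X11] = [11, 9, 13]
r3 m[φ1→X15] = [9, 6, 8]
r3 m[φ1→X8] = [11, 12, 9]
r3 m[φ2→X15] = [13, 11, 13]
r3 m[φ2→X13] = [9, 10, 13]
r3 m[φ3→X15] = [4, 6, 6]
r3 m[φ4→X8] = [5, 6, 9]
r3 m[φ5→X13] = [5, 0, 1]
r3 m[φ6→X13] = [8, 7, 8]
r3 m[X15→φ0] = [8, 10, 12]
r3 m[X15→φ1] = [9, 10, 14]
r3 m[X15→φ2] = [5, 6, 12]
r3 m[X15→φ3] = [5, 4, 10]
r3 m[X8→φ1] = [5, 6, 9]
r3 m[X8→φ4] = [1, 2, 0]
r3 m[X13→φ2] = [13, 7, 9]
r3 m[X13→φ5] = [12, 11, 12]
r3 m[X13→φ6] = [9, 4, 5]
r3 m[X11→φ0] = [0, 0, 0]
r4 m[φ0→X15] = [1, 0, 4]
r4 m[φ0→X11] = [11, 9, 13]
r4 m[φ1→X15] = [9, 6, 8]
r4 m[φ1→X8] = [11, 12, 9]
r4 m[φ2→X15] = [13, 11, 13]
r4 m[φ2→X13] = [9, 10, 13]
r4 m[φ3→X15] = [4, 6, 6]
r4 m[φ4→X8] = [5, 6, 9]
r4 m[φ5→X13] = [5, 0, 1]
r4 m[φ6→X13] = [8, 7, 8]
r4 m[X15→φ0] = [26, 23, 27]
r4 m[X15→φ1] = [18, 17, 23]
r4 m[X15→φ2] = [14, 12, 18]
r4 m[X15→φ3] = [23, 17, 25]
r4 m[X8→φ1] = [5, 6, 9]
r4 m[X8→φ4] = [11, 12, 9]
r4 m[X13→φ2] = [13, 7, 9]
r4 m[X13→φ5] = [17, 17, 21]
r4 m[X13→φ6] = [14, 10, 14]
r4 m[X11→φ0] = [0, 0, 0]
r5 m[φ0→X15] = [1, 0, 4]
r5 m[φ0→X11] = [29, 23, 26]
r5 m[φ1→X15] = [9, 6, 8]
r5 m[φ1→X8] = [18, 20, 17]
r5 m[φ2→X15] = [13, 11, 13]
r5 m[φ2→X13] = [18, 16, 20]
r5 m[φ3→X15] = [4, 6, 6]
r5 m[φ4→X8] = [5, 6, 9]
r5 m[φ5→X13] = [5, 0, 1]
r5 m[φ6→X13] = [8, 7, 8]
r5 m[X15→φ0] = [26, 23, 27]
r5 m[X15→φ1] = [18, 17, 23]
r5 m[X15→φ2] = [14, 12, 18]
r5 m[X15→φ3] = [23, 17, 25]
r5 m[X8→φ1] = [5, 6, 9]
r5 m[X8→φ4] = [11, 12, 9]
r5 m[X13→φ2] = [13, 7, 9]
r5 m[X13→φ5] = [17, 17, 21]
r5 m[X13→φ6] = [14, 10, 14]
r5 m[X11→φ0] = [0, 0, 0]
r6 m[φ0→X15] = [1, 0, 4]
r6 m[φ0→X11] = [29, 23, 26]
r6 m[φ1→X15] = [9, 6, 8]
r6 m[φ1→X8] = [18, 20, 17]
r6 m[φ2→X15] = [13, 11, 13]
r6 m[φ2→X13] = [18, 16, 20]
r6 m[φ3→X15] = [4, 6, 6]
r6 m[φ4→X8] = [5, 6, 9]
r6 m[φ5→X13] = [5, 0, 1]
r6 m[φ6→X13] = [8, 7, 8]
r6 m[X15→φ0] = [26, 23, 27]
r6 m[X15→φ1] = [18, 17, 23]
r6 m[X15→φ2] = [14, 12, 18]
r6 m[X15→φ3] = [23, 17, 25]
r6 m[X8→φ1] = [5, 6, 9]
r6 m[X8→φ4] = [18, 20, 17]
r6 m[X13→φ2] = [13, 7, 9]
r6 m[X13→φ5] = [26, 23, 28]
r6 m[X13→φ6] = [23, 16, 21]
r6 m[X11→φ0] = [0, 0, 0]
r7 m[φ0→X15] = [1, 0, 4]
r7 m[φ0→X11] = [29, 23, 26]
r7 m[φ1→X15] = [9, 6, 8]
r7 m[φ1→X8] = [18, 20, 17]
r7 m[φ2→X15] = [13, 11, 13]
r7 m[φ2→X13] = [18, 16, 20]
r7 m[φ3→X15] = [4, 6, 6]
r7 m[φ4→X8] = [5, 6, 9]
r7 m[φ5→X13] = [5, 0, 1]
r7 m[φ6→X13] = [8, 7, 8]
r7 m[X15→φ0] = [26, 23, 27]
r7 m[X15→φ1] = [18, 17, 23]
r7 m[X15→φ2] = [14, 12, 18]
r7 m[X15→φ3] = [23, 17, 25]
r7 m[X8→φ1] = [5, 6, 9]
r7 m[X8→φ4] = [18, 20, 17]
r7 m[X13→φ2] = [13, 7, 9]
r7 m[X13→φ5] = [26, 23, 28]
r7 m[X13→φ6] = [23, 16, 21]
r7 m[X11→φ0] = [0, 0, 0]
fixed point reached at round 7
traceback from X15: (X15=1, X8=0, X13=1, X11=1), score=23

assignment: (X15=1, X8=0, X13=1, X11=1); score = 23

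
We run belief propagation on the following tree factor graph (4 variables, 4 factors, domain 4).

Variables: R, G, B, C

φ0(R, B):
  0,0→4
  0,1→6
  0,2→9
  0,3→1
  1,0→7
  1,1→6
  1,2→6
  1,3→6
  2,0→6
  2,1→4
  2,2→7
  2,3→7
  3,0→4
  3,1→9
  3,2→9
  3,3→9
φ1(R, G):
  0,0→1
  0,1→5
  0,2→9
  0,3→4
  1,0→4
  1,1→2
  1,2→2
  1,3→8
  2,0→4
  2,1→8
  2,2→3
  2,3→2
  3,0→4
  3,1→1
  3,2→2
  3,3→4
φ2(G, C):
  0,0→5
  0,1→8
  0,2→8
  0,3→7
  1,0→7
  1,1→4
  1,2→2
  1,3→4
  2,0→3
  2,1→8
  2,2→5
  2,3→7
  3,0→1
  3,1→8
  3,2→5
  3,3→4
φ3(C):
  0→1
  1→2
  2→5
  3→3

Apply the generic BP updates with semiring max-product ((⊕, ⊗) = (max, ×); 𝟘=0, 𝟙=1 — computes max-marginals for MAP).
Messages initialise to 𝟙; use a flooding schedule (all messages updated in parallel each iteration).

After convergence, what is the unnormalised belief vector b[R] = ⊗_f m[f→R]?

init: all messages = 𝟙 over 4 values
r1 m[φ0→R] = [9, 7, 7, 9]
r1 m[φ0→B] = [7, 9, 9, 9]
r1 m[φ1→R] = [9, 8, 8, 4]
r1 m[φ1→G] = [4, 8, 9, 8]
r1 m[φ2→G] = [8, 7, 8, 8]
r1 m[φ2→C] = [7, 8, 8, 7]
r1 m[φ3→C] = [1, 2, 5, 3]
r1 m[R→φ0] = [1, 1, 1, 1]
r1 m[R→φ1] = [1, 1, 1, 1]
r1 m[G→φ1] = [1, 1, 1, 1]
r1 m[G→φ2] = [1, 1, 1, 1]
r1 m[B→φ0] = [1, 1, 1, 1]
r1 m[C→φ2] = [1, 1, 1, 1]
r1 m[C→φ3] = [1, 1, 1, 1]
r2 m[φ0→R] = [9, 7, 7, 9]
r2 m[φ0→B] = [7, 9, 9, 9]
r2 m[φ1→R] = [9, 8, 8, 4]
r2 m[φ1→G] = [4, 8, 9, 8]
r2 m[φ2→G] = [8, 7, 8, 8]
r2 m[φ2→C] = [7, 8, 8, 7]
r2 m[φ3→C] = [1, 2, 5, 3]
r2 m[R→φ0] = [9, 8, 8, 4]
r2 m[R→φ1] = [9, 7, 7, 9]
r2 m[G→φ1] = [8, 7, 8, 8]
r2 m[G→φ2] = [4, 8, 9, 8]
r2 m[B→φ0] = [1, 1, 1, 1]
r2 m[C→φ2] = [1, 2, 5, 3]
r2 m[C→φ3] = [7, 8, 8, 7]
r3 m[φ0→R] = [9, 7, 7, 9]
r3 m[φ0→B] = [56, 54, 81, 56]
r3 m[φ1→R] = [72, 64, 56, 32]
r3 m[φ1→G] = [36, 56, 81, 56]
r3 m[φ2→G] = [40, 12, 25, 25]
r3 m[φ2→C] = [56, 72, 45, 63]
r3 m[φ3→C] = [1, 2, 5, 3]
r3 m[R→φ0] = [9, 8, 8, 4]
r3 m[R→φ1] = [9, 7, 7, 9]
r3 m[G→φ1] = [8, 7, 8, 8]
r3 m[G→φ2] = [4, 8, 9, 8]
r3 m[B→φ0] = [1, 1, 1, 1]
r3 m[C→φ2] = [1, 2, 5, 3]
r3 m[C→φ3] = [7, 8, 8, 7]
r4 m[φ0→R] = [9, 7, 7, 9]
r4 m[φ0→B] = [56, 54, 81, 56]
r4 m[φ1→R] = [72, 64, 56, 32]
r4 m[φ1→G] = [36, 56, 81, 56]
r4 m[φ2→G] = [40, 12, 25, 25]
r4 m[φ2→C] = [56, 72, 45, 63]
r4 m[φ3→C] = [1, 2, 5, 3]
r4 m[R→φ0] = [72, 64, 56, 32]
r4 m[R→φ1] = [9, 7, 7, 9]
r4 m[G→φ1] = [40, 12, 25, 25]
r4 m[G→φ2] = [36, 56, 81, 56]
r4 m[B→φ0] = [1, 1, 1, 1]
r4 m[C→φ2] = [1, 2, 5, 3]
r4 m[C→φ3] = [56, 72, 45, 63]
r5 m[φ0→R] = [9, 7, 7, 9]
r5 m[φ0→B] = [448, 432, 648, 392]
r5 m[φ1→R] = [225, 200, 160, 160]
r5 m[φ1→G] = [36, 56, 81, 56]
r5 m[φ2→G] = [40, 12, 25, 25]
r5 m[φ2→C] = [392, 648, 405, 567]
r5 m[φ3→C] = [1, 2, 5, 3]
r5 m[R→φ0] = [72, 64, 56, 32]
r5 m[R→φ1] = [9, 7, 7, 9]
r5 m[G→φ1] = [40, 12, 25, 25]
r5 m[G→φ2] = [36, 56, 81, 56]
r5 m[B→φ0] = [1, 1, 1, 1]
r5 m[C→φ2] = [1, 2, 5, 3]
r5 m[C→φ3] = [56, 72, 45, 63]
r6 m[φ0→R] = [9, 7, 7, 9]
r6 m[φ0→B] = [448, 432, 648, 392]
r6 m[φ1→R] = [225, 200, 160, 160]
r6 m[φ1→G] = [36, 56, 81, 56]
r6 m[φ2→G] = [40, 12, 25, 25]
r6 m[φ2→C] = [392, 648, 405, 567]
r6 m[φ3→C] = [1, 2, 5, 3]
r6 m[R→φ0] = [225, 200, 160, 160]
r6 m[R→φ1] = [9, 7, 7, 9]
r6 m[G→φ1] = [40, 12, 25, 25]
r6 m[G→φ2] = [36, 56, 81, 56]
r6 m[B→φ0] = [1, 1, 1, 1]
r6 m[C→φ2] = [1, 2, 5, 3]
r6 m[C→φ3] = [392, 648, 405, 567]
r7 m[φ0→R] = [9, 7, 7, 9]
r7 m[φ0→B] = [1400, 1440, 2025, 1440]
r7 m[φ1→R] = [225, 200, 160, 160]
r7 m[φ1→G] = [36, 56, 81, 56]
r7 m[φ2→G] = [40, 12, 25, 25]
r7 m[φ2→C] = [392, 648, 405, 567]
r7 m[φ3→C] = [1, 2, 5, 3]
r7 m[R→φ0] = [225, 200, 160, 160]
r7 m[R→φ1] = [9, 7, 7, 9]
r7 m[G→φ1] = [40, 12, 25, 25]
r7 m[G→φ2] = [36, 56, 81, 56]
r7 m[B→φ0] = [1, 1, 1, 1]
r7 m[C→φ2] = [1, 2, 5, 3]
r7 m[C→φ3] = [392, 648, 405, 567]
r8 m[φ0→R] = [9, 7, 7, 9]
r8 m[φ0→B] = [1400, 1440, 2025, 1440]
r8 m[φ1→R] = [225, 200, 160, 160]
r8 m[φ1→G] = [36, 56, 81, 56]
r8 m[φ2→G] = [40, 12, 25, 25]
r8 m[φ2→C] = [392, 648, 405, 567]
r8 m[φ3→C] = [1, 2, 5, 3]
r8 m[R→φ0] = [225, 200, 160, 160]
r8 m[R→φ1] = [9, 7, 7, 9]
r8 m[G→φ1] = [40, 12, 25, 25]
r8 m[G→φ2] = [36, 56, 81, 56]
r8 m[B→φ0] = [1, 1, 1, 1]
r8 m[C→φ2] = [1, 2, 5, 3]
r8 m[C→φ3] = [392, 648, 405, 567]
fixed point reached at round 8
b[R] = ⊗ incoming = [2025, 1400, 1120, 1440]

b[R] = [2025, 1400, 1120, 1440]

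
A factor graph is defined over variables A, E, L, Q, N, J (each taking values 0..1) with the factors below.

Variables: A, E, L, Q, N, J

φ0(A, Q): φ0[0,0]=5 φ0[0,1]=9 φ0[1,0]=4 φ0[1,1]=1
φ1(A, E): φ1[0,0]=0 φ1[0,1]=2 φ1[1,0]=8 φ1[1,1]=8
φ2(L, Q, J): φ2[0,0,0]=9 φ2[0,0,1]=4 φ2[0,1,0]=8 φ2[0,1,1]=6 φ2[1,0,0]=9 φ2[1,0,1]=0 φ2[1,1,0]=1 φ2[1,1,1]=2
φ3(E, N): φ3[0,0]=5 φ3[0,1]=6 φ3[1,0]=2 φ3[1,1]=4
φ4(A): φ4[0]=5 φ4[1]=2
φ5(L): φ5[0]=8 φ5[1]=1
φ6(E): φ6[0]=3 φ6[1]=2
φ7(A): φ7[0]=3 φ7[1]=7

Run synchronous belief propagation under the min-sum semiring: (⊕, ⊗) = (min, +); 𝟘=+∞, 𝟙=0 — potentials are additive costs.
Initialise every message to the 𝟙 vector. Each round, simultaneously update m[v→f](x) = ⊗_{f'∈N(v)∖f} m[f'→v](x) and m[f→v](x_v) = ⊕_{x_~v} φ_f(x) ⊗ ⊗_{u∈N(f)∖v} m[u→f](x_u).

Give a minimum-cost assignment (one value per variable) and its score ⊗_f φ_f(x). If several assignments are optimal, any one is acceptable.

assignment: (A=0, E=1, L=1, Q=0, N=0, J=1); score = 20

init: all messages = 𝟙 over 2 values
r1 m[φ0→A] = [5, 1]
r1 m[φ0→Q] = [4, 1]
r1 m[φ1→A] = [0, 8]
r1 m[φ1→E] = [0, 2]
r1 m[φ2→L] = [4, 0]
r1 m[φ2→Q] = [0, 1]
r1 m[φ2→J] = [1, 0]
r1 m[φ3→E] = [5, 2]
r1 m[φ3→N] = [2, 4]
r1 m[φ4→A] = [5, 2]
r1 m[φ5→L] = [8, 1]
r1 m[φ6→E] = [3, 2]
r1 m[φ7→A] = [3, 7]
r1 m[A→φ0] = [0, 0]
r1 m[A→φ1] = [0, 0]
r1 m[A→φ4] = [0, 0]
r1 m[A→φ7] = [0, 0]
r1 m[E→φ1] = [0, 0]
r1 m[E→φ3] = [0, 0]
r1 m[E→φ6] = [0, 0]
r1 m[L→φ2] = [0, 0]
r1 m[L→φ5] = [0, 0]
r1 m[Q→φ0] = [0, 0]
r1 m[Q→φ2] = [0, 0]
r1 m[N→φ3] = [0, 0]
r1 m[J→φ2] = [0, 0]
r2 m[φ0→A] = [5, 1]
r2 m[φ0→Q] = [4, 1]
r2 m[φ1→A] = [0, 8]
r2 m[φ1→E] = [0, 2]
r2 m[φ2→L] = [4, 0]
r2 m[φ2→Q] = [0, 1]
r2 m[φ2→J] = [1, 0]
r2 m[φ3→E] = [5, 2]
r2 m[φ3→N] = [2, 4]
r2 m[φ4→A] = [5, 2]
r2 m[φ5→L] = [8, 1]
r2 m[φ6→E] = [3, 2]
r2 m[φ7→A] = [3, 7]
r2 m[A→φ0] = [8, 17]
r2 m[A→φ1] = [13, 10]
r2 m[A→φ4] = [8, 16]
r2 m[A→φ7] = [10, 11]
r2 m[E→φ1] = [8, 4]
r2 m[E→φ3] = [3, 4]
r2 m[E→φ6] = [5, 4]
r2 m[L→φ2] = [8, 1]
r2 m[L→φ5] = [4, 0]
r2 m[Q→φ0] = [0, 1]
r2 m[Q→φ2] = [4, 1]
r2 m[N→φ3] = [0, 0]
r2 m[J→φ2] = [0, 0]
r3 m[φ0→A] = [5, 2]
r3 m[φ0→Q] = [13, 17]
r3 m[φ1→A] = [6, 12]
r3 m[φ1→E] = [13, 15]
r3 m[φ2→L] = [7, 2]
r3 m[φ2→Q] = [1, 2]
r3 m[φ2→J] = [3, 4]
r3 m[φ3→E] = [5, 2]
r3 m[φ3→N] = [6, 8]
r3 m[φ4→A] = [5, 2]
r3 m[φ5→L] = [8, 1]
r3 m[φ6→E] = [3, 2]
r3 m[φ7→A] = [3, 7]
r3 m[A→φ0] = [8, 17]
r3 m[A→φ1] = [13, 10]
r3 m[A→φ4] = [8, 16]
r3 m[A→φ7] = [10, 11]
r3 m[E→φ1] = [8, 4]
r3 m[E→φ3] = [3, 4]
r3 m[E→φ6] = [5, 4]
r3 m[L→φ2] = [8, 1]
r3 m[L→φ5] = [4, 0]
r3 m[Q→φ0] = [0, 1]
r3 m[Q→φ2] = [4, 1]
r3 m[N→φ3] = [0, 0]
r3 m[J→φ2] = [0, 0]
r4 m[φ0→A] = [5, 2]
r4 m[φ0→Q] = [13, 17]
r4 m[φ1→A] = [6, 12]
r4 m[φ1→E] = [13, 15]
r4 m[φ2→L] = [7, 2]
r4 m[φ2→Q] = [1, 2]
r4 m[φ2→J] = [3, 4]
r4 m[φ3→E] = [5, 2]
r4 m[φ3→N] = [6, 8]
r4 m[φ4→A] = [5, 2]
r4 m[φ5→L] = [8, 1]
r4 m[φ6→E] = [3, 2]
r4 m[φ7→A] = [3, 7]
r4 m[A→φ0] = [14, 21]
r4 m[A→φ1] = [13, 11]
r4 m[A→φ4] = [14, 21]
r4 m[A→φ7] = [16, 16]
r4 m[E→φ1] = [8, 4]
r4 m[E→φ3] = [16, 17]
r4 m[E→φ6] = [18, 17]
r4 m[L→φ2] = [8, 1]
r4 m[L→φ5] = [7, 2]
r4 m[Q→φ0] = [1, 2]
r4 m[Q→φ2] = [13, 17]
r4 m[N→φ3] = [0, 0]
r4 m[J→φ2] = [0, 0]
r5 m[φ0→A] = [6, 3]
r5 m[φ0→Q] = [19, 22]
r5 m[φ1→A] = [6, 12]
r5 m[φ1→E] = [13, 15]
r5 m[φ2→L] = [17, 13]
r5 m[φ2→Q] = [1, 2]
r5 m[φ2→J] = [19, 14]
r5 m[φ3→E] = [5, 2]
r5 m[φ3→N] = [19, 21]
r5 m[φ4→A] = [5, 2]
r5 m[φ5→L] = [8, 1]
r5 m[φ6→E] = [3, 2]
r5 m[φ7→A] = [3, 7]
r5 m[A→φ0] = [14, 21]
r5 m[A→φ1] = [13, 11]
r5 m[A→φ4] = [14, 21]
r5 m[A→φ7] = [16, 16]
r5 m[E→φ1] = [8, 4]
r5 m[E→φ3] = [16, 17]
r5 m[E→φ6] = [18, 17]
r5 m[L→φ2] = [8, 1]
r5 m[L→φ5] = [7, 2]
r5 m[Q→φ0] = [1, 2]
r5 m[Q→φ2] = [13, 17]
r5 m[N→φ3] = [0, 0]
r5 m[J→φ2] = [0, 0]
r6 m[φ0→A] = [6, 3]
r6 m[φ0→Q] = [19, 22]
r6 m[φ1→A] = [6, 12]
r6 m[φ1→E] = [13, 15]
r6 m[φ2→L] = [17, 13]
r6 m[φ2→Q] = [1, 2]
r6 m[φ2→J] = [19, 14]
r6 m[φ3→E] = [5, 2]
r6 m[φ3→N] = [19, 21]
r6 m[φ4→A] = [5, 2]
r6 m[φ5→L] = [8, 1]
r6 m[φ6→E] = [3, 2]
r6 m[φ7→A] = [3, 7]
r6 m[A→φ0] = [14, 21]
r6 m[A→φ1] = [14, 12]
r6 m[A→φ4] = [15, 22]
r6 m[A→φ7] = [17, 17]
r6 m[E→φ1] = [8, 4]
r6 m[E→φ3] = [16, 17]
r6 m[E→φ6] = [18, 17]
r6 m[L→φ2] = [8, 1]
r6 m[L→φ5] = [17, 13]
r6 m[Q→φ0] = [1, 2]
r6 m[Q→φ2] = [19, 22]
r6 m[N→φ3] = [0, 0]
r6 m[J→φ2] = [0, 0]
r7 m[φ0→A] = [6, 3]
r7 m[φ0→Q] = [19, 22]
r7 m[φ1→A] = [6, 12]
r7 m[φ1→E] = [14, 16]
r7 m[φ2→L] = [23, 19]
r7 m[φ2→Q] = [1, 2]
r7 m[φ2→J] = [24, 20]
r7 m[φ3→E] = [5, 2]
r7 m[φ3→N] = [19, 21]
r7 m[φ4→A] = [5, 2]
r7 m[φ5→L] = [8, 1]
r7 m[φ6→E] = [3, 2]
r7 m[φ7→A] = [3, 7]
r7 m[A→φ0] = [14, 21]
r7 m[A→φ1] = [14, 12]
r7 m[A→φ4] = [15, 22]
r7 m[A→φ7] = [17, 17]
r7 m[E→φ1] = [8, 4]
r7 m[E→φ3] = [16, 17]
r7 m[E→φ6] = [18, 17]
r7 m[L→φ2] = [8, 1]
r7 m[L→φ5] = [17, 13]
r7 m[Q→φ0] = [1, 2]
r7 m[Q→φ2] = [19, 22]
r7 m[N→φ3] = [0, 0]
r7 m[J→φ2] = [0, 0]
r8 m[φ0→A] = [6, 3]
r8 m[φ0→Q] = [19, 22]
r8 m[φ1→A] = [6, 12]
r8 m[φ1→E] = [14, 16]
r8 m[φ2→L] = [23, 19]
r8 m[φ2→Q] = [1, 2]
r8 m[φ2→J] = [24, 20]
r8 m[φ3→E] = [5, 2]
r8 m[φ3→N] = [19, 21]
r8 m[φ4→A] = [5, 2]
r8 m[φ5→L] = [8, 1]
r8 m[φ6→E] = [3, 2]
r8 m[φ7→A] = [3, 7]
r8 m[A→φ0] = [14, 21]
r8 m[A→φ1] = [14, 12]
r8 m[A→φ4] = [15, 22]
r8 m[A→φ7] = [17, 17]
r8 m[E→φ1] = [8, 4]
r8 m[E→φ3] = [17, 18]
r8 m[E→φ6] = [19, 18]
r8 m[L→φ2] = [8, 1]
r8 m[L→φ5] = [23, 19]
r8 m[Q→φ0] = [1, 2]
r8 m[Q→φ2] = [19, 22]
r8 m[N→φ3] = [0, 0]
r8 m[J→φ2] = [0, 0]
r9 m[φ0→A] = [6, 3]
r9 m[φ0→Q] = [19, 22]
r9 m[φ1→A] = [6, 12]
r9 m[φ1→E] = [14, 16]
r9 m[φ2→L] = [23, 19]
r9 m[φ2→Q] = [1, 2]
r9 m[φ2→J] = [24, 20]
r9 m[φ3→E] = [5, 2]
r9 m[φ3→N] = [20, 22]
r9 m[φ4→A] = [5, 2]
r9 m[φ5→L] = [8, 1]
r9 m[φ6→E] = [3, 2]
r9 m[φ7→A] = [3, 7]
r9 m[A→φ0] = [14, 21]
r9 m[A→φ1] = [14, 12]
r9 m[A→φ4] = [15, 22]
r9 m[A→φ7] = [17, 17]
r9 m[E→φ1] = [8, 4]
r9 m[E→φ3] = [17, 18]
r9 m[E→φ6] = [19, 18]
r9 m[L→φ2] = [8, 1]
r9 m[L→φ5] = [23, 19]
r9 m[Q→φ0] = [1, 2]
r9 m[Q→φ2] = [19, 22]
r9 m[N→φ3] = [0, 0]
r9 m[J→φ2] = [0, 0]
r10 m[φ0→A] = [6, 3]
r10 m[φ0→Q] = [19, 22]
r10 m[φ1→A] = [6, 12]
r10 m[φ1→E] = [14, 16]
r10 m[φ2→L] = [23, 19]
r10 m[φ2→Q] = [1, 2]
r10 m[φ2→J] = [24, 20]
r10 m[φ3→E] = [5, 2]
r10 m[φ3→N] = [20, 22]
r10 m[φ4→A] = [5, 2]
r10 m[φ5→L] = [8, 1]
r10 m[φ6→E] = [3, 2]
r10 m[φ7→A] = [3, 7]
r10 m[A→φ0] = [14, 21]
r10 m[A→φ1] = [14, 12]
r10 m[A→φ4] = [15, 22]
r10 m[A→φ7] = [17, 17]
r10 m[E→φ1] = [8, 4]
r10 m[E→φ3] = [17, 18]
r10 m[E→φ6] = [19, 18]
r10 m[L→φ2] = [8, 1]
r10 m[L→φ5] = [23, 19]
r10 m[Q→φ0] = [1, 2]
r10 m[Q→φ2] = [19, 22]
r10 m[N→φ3] = [0, 0]
r10 m[J→φ2] = [0, 0]
fixed point reached at round 10
traceback from A: (A=0, E=1, L=1, Q=0, N=0, J=1), score=20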